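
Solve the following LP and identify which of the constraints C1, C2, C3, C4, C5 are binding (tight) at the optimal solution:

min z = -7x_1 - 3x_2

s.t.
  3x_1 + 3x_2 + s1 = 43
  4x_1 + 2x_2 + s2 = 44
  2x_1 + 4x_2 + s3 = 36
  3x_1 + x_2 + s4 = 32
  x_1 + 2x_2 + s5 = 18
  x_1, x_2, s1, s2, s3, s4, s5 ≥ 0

At x_1 = 10, x_2 = 2, compute slack b - a·x for each constraint:
  C1: 43 − 36 = 7  (slack)
  C2: 44 − 44 = 0  (binding)
  C3: 36 − 28 = 8  (slack)
  C4: 32 − 32 = 0  (binding)
  C5: 18 − 14 = 4  (slack)

Optimal: x_1 = 10, x_2 = 2
Binding: C2, C4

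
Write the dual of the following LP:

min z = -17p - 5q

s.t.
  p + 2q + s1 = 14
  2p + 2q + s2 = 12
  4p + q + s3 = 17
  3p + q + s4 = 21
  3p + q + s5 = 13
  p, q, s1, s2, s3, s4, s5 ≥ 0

Primal min cᵀx s.t. Ax ≤ b, x ≥ 0  →  Dual max −bᵀy s.t. Aᵀy ≥ −c, y ≥ 0.

Maximize: z = -14y1 - 12y2 - 17y3 - 21y4 - 13y5

Subject to:
  y1 + 2y2 + 4y3 + 3y4 + 3y5 ≥ 17
  2y1 + 2y2 + y3 + y4 + y5 ≥ 5
  y1, y2, y3, y4, y5 ≥ 0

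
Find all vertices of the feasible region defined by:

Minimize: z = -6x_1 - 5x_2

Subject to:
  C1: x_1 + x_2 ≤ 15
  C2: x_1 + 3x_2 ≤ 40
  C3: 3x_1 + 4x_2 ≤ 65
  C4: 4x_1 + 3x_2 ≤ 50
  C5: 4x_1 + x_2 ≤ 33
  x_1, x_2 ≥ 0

(0, 0), (8.25, 0), (6.125, 8.5), (5, 10), (2.5, 12.5), (0, 13.33)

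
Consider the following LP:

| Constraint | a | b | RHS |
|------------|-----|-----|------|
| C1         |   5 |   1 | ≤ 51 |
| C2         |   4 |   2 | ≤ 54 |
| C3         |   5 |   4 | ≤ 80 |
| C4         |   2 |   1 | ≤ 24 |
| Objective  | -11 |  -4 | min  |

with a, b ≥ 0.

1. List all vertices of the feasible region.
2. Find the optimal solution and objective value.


1. (0, 0), (10.2, 0), (9, 6), (5.333, 13.33), (0, 20)
2. a = 9, b = 6, z = -123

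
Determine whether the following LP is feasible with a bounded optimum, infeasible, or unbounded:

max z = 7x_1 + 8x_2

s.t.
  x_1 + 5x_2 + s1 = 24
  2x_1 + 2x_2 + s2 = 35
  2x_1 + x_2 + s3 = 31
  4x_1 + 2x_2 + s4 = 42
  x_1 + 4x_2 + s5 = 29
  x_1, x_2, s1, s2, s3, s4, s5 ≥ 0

Feasible with a bounded optimal solution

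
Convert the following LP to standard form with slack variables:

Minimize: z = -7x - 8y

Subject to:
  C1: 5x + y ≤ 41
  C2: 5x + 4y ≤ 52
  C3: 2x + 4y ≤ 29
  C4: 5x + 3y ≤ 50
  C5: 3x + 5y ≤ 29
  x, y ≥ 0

min z = -7x - 8y

s.t.
  5x + y + s1 = 41
  5x + 4y + s2 = 52
  2x + 4y + s3 = 29
  5x + 3y + s4 = 50
  3x + 5y + s5 = 29
  x, y, s1, s2, s3, s4, s5 ≥ 0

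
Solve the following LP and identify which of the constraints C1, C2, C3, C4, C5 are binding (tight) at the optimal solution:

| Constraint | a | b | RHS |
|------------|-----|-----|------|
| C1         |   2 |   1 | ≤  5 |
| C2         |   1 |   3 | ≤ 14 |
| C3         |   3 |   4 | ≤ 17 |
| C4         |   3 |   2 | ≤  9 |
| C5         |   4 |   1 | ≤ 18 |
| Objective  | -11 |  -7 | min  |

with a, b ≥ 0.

At a = 1, b = 3, compute slack b - a·x for each constraint:
  C1: 5 − 5 = 0  (binding)
  C2: 14 − 10 = 4  (slack)
  C3: 17 − 15 = 2  (slack)
  C4: 9 − 9 = 0  (binding)
  C5: 18 − 7 = 11  (slack)

Optimal: a = 1, b = 3
Binding: C1, C4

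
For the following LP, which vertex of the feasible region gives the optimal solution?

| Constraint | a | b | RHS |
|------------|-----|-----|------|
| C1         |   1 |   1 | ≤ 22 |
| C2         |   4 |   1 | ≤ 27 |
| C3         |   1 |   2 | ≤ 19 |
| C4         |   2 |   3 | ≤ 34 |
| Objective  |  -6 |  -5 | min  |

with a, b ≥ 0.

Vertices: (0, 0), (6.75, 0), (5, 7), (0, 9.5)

Evaluate the objective at each vertex of the feasible region:
  z(0, 0) = 0
  z(6.75, 0) = -40.5
  z(5, 7) = -65  ←
  z(0, 9.5) = -47.5
The minimum is at a = 5, b = 7.

(5, 7)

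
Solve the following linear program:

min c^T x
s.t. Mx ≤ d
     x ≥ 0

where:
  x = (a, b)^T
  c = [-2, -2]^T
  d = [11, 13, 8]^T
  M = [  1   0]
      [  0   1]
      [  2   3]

Evaluate the objective at each vertex of the feasible region:
  z(0, 0) = 0
  z(4, 0) = -8  ←
  z(0, 2.667) = -5.333
The minimum is at a = 4, b = 0.

a = 4, b = 0, z = -8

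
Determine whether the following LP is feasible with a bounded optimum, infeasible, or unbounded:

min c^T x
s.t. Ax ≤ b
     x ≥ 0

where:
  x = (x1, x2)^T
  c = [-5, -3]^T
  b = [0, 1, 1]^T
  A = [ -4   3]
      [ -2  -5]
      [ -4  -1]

Unbounded (objective can decrease without bound)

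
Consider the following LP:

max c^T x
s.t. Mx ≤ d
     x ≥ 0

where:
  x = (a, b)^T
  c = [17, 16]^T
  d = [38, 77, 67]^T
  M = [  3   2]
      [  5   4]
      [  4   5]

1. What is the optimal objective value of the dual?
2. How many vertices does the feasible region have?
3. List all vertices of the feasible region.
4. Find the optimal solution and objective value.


1. 248
2. 4
3. (0, 0), (12.67, 0), (8, 7), (0, 13.4)
4. a = 8, b = 7, z = 248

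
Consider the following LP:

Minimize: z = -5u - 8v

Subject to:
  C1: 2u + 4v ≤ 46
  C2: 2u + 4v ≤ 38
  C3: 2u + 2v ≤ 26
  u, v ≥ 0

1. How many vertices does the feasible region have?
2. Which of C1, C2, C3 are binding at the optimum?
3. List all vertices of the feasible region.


1. 4
2. C2, C3
3. (0, 0), (13, 0), (7, 6), (0, 9.5)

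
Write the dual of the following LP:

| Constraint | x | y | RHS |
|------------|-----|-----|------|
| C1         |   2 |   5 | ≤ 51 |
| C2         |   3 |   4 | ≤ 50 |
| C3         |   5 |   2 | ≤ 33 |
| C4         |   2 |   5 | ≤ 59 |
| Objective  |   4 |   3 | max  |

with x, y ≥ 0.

Primal max cᵀx s.t. Ax ≤ b, x ≥ 0  →  Dual min bᵀy s.t. Aᵀy ≥ c, y ≥ 0.

Minimize: z = 51y1 + 50y2 + 33y3 + 59y4

Subject to:
  2y1 + 3y2 + 5y3 + 2y4 ≥ 4
  5y1 + 4y2 + 2y3 + 5y4 ≥ 3
  y1, y2, y3, y4 ≥ 0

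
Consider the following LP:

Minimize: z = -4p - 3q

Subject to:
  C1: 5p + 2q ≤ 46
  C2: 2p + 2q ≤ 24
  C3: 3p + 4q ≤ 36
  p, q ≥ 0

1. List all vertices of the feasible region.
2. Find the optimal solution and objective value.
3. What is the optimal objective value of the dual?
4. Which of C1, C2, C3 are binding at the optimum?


1. (0, 0), (9.2, 0), (8, 3), (0, 9)
2. p = 8, q = 3, z = -41
3. -41
4. C1, C3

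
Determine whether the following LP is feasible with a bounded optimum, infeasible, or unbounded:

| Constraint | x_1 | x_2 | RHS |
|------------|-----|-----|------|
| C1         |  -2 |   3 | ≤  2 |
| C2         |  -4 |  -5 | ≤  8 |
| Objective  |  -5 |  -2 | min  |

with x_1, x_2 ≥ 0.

Unbounded (objective can decrease without bound)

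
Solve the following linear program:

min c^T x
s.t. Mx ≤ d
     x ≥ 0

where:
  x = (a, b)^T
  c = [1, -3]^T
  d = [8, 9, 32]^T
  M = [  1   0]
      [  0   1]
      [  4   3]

Evaluate the objective at each vertex of the feasible region:
  z(0, 0) = 0
  z(8, 0) = 8
  z(1.25, 9) = -25.75
  z(0, 9) = -27  ←
The minimum is at a = 0, b = 9.

a = 0, b = 9, z = -27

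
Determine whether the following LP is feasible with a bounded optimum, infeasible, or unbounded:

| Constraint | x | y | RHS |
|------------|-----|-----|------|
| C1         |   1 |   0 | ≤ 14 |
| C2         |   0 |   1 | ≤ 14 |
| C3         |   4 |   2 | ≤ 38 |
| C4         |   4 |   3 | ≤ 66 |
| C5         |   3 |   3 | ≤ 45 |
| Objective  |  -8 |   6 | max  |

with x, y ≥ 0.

Feasible with a bounded optimal solution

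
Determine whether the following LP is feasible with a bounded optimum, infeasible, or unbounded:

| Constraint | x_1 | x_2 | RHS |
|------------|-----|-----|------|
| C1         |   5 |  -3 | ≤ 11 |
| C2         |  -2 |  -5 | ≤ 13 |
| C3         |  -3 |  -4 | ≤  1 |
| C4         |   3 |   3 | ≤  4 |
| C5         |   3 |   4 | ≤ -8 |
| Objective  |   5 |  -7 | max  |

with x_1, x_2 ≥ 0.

Infeasible (no feasible solution exists)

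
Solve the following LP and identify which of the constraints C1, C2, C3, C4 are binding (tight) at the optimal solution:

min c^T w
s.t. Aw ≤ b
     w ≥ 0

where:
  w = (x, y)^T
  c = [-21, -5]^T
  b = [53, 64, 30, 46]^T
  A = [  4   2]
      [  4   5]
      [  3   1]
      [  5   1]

At x = 8, y = 6, compute slack b - a·x for each constraint:
  C1: 53 − 44 = 9  (slack)
  C2: 64 − 62 = 2  (slack)
  C3: 30 − 30 = 0  (binding)
  C4: 46 − 46 = 0  (binding)

Optimal: x = 8, y = 6
Binding: C3, C4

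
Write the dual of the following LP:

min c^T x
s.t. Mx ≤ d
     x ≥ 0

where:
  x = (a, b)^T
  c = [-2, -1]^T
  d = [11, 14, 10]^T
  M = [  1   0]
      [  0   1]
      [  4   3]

Primal min cᵀx s.t. Ax ≤ b, x ≥ 0  →  Dual max −bᵀy s.t. Aᵀy ≥ −c, y ≥ 0.

Maximize: z = -11y1 - 14y2 - 10y3

Subject to:
  y1 + 4y3 ≥ 2
  y2 + 3y3 ≥ 1
  y1, y2, y3 ≥ 0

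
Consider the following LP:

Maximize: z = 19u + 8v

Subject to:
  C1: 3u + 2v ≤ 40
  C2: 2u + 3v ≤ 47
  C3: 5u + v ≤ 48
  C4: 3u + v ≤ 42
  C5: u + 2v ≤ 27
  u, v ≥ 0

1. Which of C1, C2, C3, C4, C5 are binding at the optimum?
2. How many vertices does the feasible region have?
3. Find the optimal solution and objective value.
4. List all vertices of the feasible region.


1. C1, C3
2. 5
3. u = 8, v = 8, z = 216
4. (0, 0), (9.6, 0), (8, 8), (6.5, 10.25), (0, 13.5)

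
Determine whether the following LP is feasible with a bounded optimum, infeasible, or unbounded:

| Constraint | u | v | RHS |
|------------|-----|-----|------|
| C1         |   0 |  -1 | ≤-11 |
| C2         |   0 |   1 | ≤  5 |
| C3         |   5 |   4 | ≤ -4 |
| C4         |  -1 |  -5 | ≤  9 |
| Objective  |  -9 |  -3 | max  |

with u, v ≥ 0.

Infeasible (no feasible solution exists)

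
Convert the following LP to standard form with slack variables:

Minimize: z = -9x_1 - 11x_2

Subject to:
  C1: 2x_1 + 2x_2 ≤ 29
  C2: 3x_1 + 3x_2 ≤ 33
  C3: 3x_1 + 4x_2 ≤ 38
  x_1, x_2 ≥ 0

min z = -9x_1 - 11x_2

s.t.
  2x_1 + 2x_2 + s1 = 29
  3x_1 + 3x_2 + s2 = 33
  3x_1 + 4x_2 + s3 = 38
  x_1, x_2, s1, s2, s3 ≥ 0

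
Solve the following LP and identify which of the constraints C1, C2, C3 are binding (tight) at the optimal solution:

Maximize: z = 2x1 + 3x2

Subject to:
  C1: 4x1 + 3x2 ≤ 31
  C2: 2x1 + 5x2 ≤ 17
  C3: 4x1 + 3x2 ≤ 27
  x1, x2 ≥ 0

At x1 = 6, x2 = 1, compute slack b - a·x for each constraint:
  C1: 31 − 27 = 4  (slack)
  C2: 17 − 17 = 0  (binding)
  C3: 27 − 27 = 0  (binding)

Optimal: x1 = 6, x2 = 1
Binding: C2, C3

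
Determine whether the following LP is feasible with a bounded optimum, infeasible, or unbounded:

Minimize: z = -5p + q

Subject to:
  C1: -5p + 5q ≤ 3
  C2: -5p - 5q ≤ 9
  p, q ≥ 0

Unbounded (objective can decrease without bound)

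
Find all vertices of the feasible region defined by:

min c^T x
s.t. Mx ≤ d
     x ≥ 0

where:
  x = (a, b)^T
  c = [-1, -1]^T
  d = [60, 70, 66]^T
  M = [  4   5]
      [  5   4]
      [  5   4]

(0, 0), (13.2, 0), (10, 4), (0, 12)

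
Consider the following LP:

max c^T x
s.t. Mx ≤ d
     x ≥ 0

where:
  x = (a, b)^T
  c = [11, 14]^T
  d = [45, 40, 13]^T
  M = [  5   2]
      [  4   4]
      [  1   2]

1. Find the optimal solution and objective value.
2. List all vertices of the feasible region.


1. a = 7, b = 3, z = 119
2. (0, 0), (9, 0), (8.333, 1.667), (7, 3), (0, 6.5)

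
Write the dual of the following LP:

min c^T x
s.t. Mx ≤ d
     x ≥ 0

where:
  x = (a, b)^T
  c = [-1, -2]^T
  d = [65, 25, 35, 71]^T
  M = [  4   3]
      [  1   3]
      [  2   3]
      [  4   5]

Primal min cᵀx s.t. Ax ≤ b, x ≥ 0  →  Dual max −bᵀy s.t. Aᵀy ≥ −c, y ≥ 0.

Maximize: z = -65y1 - 25y2 - 35y3 - 71y4

Subject to:
  4y1 + y2 + 2y3 + 4y4 ≥ 1
  3y1 + 3y2 + 3y3 + 5y4 ≥ 2
  y1, y2, y3, y4 ≥ 0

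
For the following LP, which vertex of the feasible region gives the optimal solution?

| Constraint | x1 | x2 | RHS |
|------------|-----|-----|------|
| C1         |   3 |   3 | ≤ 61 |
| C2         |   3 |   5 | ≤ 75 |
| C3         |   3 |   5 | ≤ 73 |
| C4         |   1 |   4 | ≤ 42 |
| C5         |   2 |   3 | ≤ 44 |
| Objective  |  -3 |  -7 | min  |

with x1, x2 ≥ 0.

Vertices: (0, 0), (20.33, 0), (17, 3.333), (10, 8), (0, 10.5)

Evaluate the objective at each vertex of the feasible region:
  z(0, 0) = 0
  z(20.33, 0) = -61
  z(17, 3.333) = -74.33
  z(10, 8) = -86  ←
  z(0, 10.5) = -73.5
The minimum is at x1 = 10, x2 = 8.

(10, 8)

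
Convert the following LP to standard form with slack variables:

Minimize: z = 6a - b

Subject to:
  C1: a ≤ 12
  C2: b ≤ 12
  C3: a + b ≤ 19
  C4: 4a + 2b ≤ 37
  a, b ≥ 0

min z = 6a - b

s.t.
  a + s1 = 12
  b + s2 = 12
  a + b + s3 = 19
  4a + 2b + s4 = 37
  a, b, s1, s2, s3, s4 ≥ 0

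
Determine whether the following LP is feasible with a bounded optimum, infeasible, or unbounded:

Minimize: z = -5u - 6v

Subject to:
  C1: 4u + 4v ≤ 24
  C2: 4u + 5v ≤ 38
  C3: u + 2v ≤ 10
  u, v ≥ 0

Feasible with a bounded optimal solution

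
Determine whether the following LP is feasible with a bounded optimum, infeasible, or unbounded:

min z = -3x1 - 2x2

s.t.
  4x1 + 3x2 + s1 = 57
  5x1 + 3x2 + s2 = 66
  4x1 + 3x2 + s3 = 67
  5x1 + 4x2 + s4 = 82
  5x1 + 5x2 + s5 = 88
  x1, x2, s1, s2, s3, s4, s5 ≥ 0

Feasible with a bounded optimal solution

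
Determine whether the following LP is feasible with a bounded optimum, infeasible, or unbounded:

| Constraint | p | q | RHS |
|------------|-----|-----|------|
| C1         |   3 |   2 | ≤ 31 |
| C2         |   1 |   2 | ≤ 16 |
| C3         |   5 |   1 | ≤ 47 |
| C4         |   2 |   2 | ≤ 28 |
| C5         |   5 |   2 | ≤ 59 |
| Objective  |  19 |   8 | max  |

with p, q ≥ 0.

Feasible with a bounded optimal solution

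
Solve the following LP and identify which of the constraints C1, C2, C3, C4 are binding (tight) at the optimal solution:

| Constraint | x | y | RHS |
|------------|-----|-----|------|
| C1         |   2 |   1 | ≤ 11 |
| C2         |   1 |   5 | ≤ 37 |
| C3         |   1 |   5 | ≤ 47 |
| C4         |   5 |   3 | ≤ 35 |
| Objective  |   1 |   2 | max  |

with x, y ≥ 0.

At x = 2, y = 7, compute slack b - a·x for each constraint:
  C1: 11 − 11 = 0  (binding)
  C2: 37 − 37 = 0  (binding)
  C3: 47 − 37 = 10  (slack)
  C4: 35 − 31 = 4  (slack)

Optimal: x = 2, y = 7
Binding: C1, C2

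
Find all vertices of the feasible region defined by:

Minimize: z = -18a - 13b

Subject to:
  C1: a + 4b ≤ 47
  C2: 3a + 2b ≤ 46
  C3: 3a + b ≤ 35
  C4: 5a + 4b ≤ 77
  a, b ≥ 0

(0, 0), (11.67, 0), (9, 8), (7.5, 9.875), (0, 11.75)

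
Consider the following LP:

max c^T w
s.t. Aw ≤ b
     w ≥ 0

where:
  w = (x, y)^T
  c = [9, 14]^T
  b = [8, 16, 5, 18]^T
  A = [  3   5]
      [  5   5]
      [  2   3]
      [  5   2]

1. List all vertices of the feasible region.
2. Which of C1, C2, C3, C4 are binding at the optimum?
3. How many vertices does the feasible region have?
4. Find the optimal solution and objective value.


1. (0, 0), (2.5, 0), (1, 1), (0, 1.6)
2. C1, C3
3. 4
4. x = 1, y = 1, z = 23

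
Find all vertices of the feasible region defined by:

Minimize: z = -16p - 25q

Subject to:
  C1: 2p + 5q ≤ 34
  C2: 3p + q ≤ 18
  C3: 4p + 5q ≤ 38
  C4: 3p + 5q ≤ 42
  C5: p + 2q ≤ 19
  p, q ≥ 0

(0, 0), (6, 0), (4.727, 3.818), (2, 6), (0, 6.8)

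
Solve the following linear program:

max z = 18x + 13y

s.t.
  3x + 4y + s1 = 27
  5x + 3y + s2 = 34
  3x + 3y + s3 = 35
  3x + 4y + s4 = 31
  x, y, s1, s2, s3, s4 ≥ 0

Evaluate the objective at each vertex of the feasible region:
  z(0, 0) = 0
  z(6.8, 0) = 122.4
  z(5, 3) = 129  ←
  z(0, 6.75) = 87.75
The maximum is at x = 5, y = 3.

x = 5, y = 3, z = 129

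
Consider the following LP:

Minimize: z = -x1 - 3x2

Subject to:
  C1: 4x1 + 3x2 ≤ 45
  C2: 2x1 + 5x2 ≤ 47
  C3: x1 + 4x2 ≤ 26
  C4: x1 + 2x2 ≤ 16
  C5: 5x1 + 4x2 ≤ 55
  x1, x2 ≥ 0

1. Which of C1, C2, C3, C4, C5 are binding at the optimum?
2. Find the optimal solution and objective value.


1. C3, C4
2. x1 = 6, x2 = 5, z = -21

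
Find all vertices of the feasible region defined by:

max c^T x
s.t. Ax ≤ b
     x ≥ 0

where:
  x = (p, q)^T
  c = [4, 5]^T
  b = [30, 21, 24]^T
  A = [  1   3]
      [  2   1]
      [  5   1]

(0, 0), (4.8, 0), (3, 9), (0, 10)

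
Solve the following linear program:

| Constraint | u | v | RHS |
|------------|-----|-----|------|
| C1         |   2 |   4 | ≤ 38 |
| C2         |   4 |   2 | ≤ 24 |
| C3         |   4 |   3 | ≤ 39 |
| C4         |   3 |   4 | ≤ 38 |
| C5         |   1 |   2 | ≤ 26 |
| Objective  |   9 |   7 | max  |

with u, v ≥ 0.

Evaluate the objective at each vertex of the feasible region:
  z(0, 0) = 0
  z(6, 0) = 54
  z(2, 8) = 74  ←
  z(0, 9.5) = 66.5
The maximum is at u = 2, v = 8.

u = 2, v = 8, z = 74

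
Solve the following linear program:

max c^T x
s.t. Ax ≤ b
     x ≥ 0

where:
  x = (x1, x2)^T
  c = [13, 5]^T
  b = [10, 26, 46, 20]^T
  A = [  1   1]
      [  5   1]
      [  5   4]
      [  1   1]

Evaluate the objective at each vertex of the feasible region:
  z(0, 0) = 0
  z(5.2, 0) = 67.6
  z(4, 6) = 82  ←
  z(0, 10) = 50
The maximum is at x1 = 4, x2 = 6.

x1 = 4, x2 = 6, z = 82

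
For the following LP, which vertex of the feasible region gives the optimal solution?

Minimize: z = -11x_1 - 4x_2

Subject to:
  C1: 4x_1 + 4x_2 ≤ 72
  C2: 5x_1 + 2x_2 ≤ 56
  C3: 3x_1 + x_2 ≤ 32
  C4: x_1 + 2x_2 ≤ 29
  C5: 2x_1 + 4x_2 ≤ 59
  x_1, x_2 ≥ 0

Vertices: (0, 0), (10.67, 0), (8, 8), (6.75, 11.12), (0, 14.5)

Evaluate the objective at each vertex of the feasible region:
  z(0, 0) = 0
  z(10.67, 0) = -117.3
  z(8, 8) = -120  ←
  z(6.75, 11.12) = -118.8
  z(0, 14.5) = -58
The minimum is at x_1 = 8, x_2 = 8.

(8, 8)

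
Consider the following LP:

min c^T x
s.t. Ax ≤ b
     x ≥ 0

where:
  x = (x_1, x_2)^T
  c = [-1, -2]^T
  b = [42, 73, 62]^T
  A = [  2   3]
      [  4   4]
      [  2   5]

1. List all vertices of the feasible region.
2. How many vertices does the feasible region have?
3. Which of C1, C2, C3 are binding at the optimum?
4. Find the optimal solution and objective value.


1. (0, 0), (18.25, 0), (12.75, 5.5), (6, 10), (0, 12.4)
2. 5
3. C1, C3
4. x_1 = 6, x_2 = 10, z = -26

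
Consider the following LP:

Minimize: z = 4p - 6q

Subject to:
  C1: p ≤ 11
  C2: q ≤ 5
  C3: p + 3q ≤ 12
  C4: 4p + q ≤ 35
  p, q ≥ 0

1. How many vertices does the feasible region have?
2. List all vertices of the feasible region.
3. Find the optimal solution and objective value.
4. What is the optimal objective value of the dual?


1. 4
2. (0, 0), (8.75, 0), (8.455, 1.182), (0, 4)
3. p = 0, q = 4, z = -24
4. -24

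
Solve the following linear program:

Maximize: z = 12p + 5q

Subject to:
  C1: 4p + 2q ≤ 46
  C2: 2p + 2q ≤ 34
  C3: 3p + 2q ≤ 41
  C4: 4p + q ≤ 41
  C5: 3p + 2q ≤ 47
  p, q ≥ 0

Evaluate the objective at each vertex of the feasible region:
  z(0, 0) = 0
  z(10.25, 0) = 123
  z(9, 5) = 133  ←
  z(6, 11) = 127
  z(0, 17) = 85
The maximum is at p = 9, q = 5.

p = 9, q = 5, z = 133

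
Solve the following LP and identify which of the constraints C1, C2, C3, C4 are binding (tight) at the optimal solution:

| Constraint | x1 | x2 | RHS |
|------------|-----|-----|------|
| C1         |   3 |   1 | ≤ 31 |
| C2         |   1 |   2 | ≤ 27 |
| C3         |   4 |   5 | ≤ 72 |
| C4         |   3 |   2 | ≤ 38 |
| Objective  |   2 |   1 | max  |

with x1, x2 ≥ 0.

At x1 = 8, x2 = 7, compute slack b - a·x for each constraint:
  C1: 31 − 31 = 0  (binding)
  C2: 27 − 22 = 5  (slack)
  C3: 72 − 67 = 5  (slack)
  C4: 38 − 38 = 0  (binding)

Optimal: x1 = 8, x2 = 7
Binding: C1, C4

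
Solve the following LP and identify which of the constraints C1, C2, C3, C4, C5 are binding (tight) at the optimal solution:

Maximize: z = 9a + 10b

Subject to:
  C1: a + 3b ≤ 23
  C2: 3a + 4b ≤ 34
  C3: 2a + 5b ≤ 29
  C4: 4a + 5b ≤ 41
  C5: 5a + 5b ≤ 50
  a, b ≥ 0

At a = 9, b = 1, compute slack b - a·x for each constraint:
  C1: 23 − 12 = 11  (slack)
  C2: 34 − 31 = 3  (slack)
  C3: 29 − 23 = 6  (slack)
  C4: 41 − 41 = 0  (binding)
  C5: 50 − 50 = 0  (binding)

Optimal: a = 9, b = 1
Binding: C4, C5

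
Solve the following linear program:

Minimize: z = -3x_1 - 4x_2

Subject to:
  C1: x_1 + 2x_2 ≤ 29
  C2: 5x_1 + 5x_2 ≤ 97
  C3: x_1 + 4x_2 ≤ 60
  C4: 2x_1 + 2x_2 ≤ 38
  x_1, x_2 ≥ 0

Evaluate the objective at each vertex of the feasible region:
  z(0, 0) = 0
  z(19, 0) = -57
  z(9, 10) = -67  ←
  z(0, 14.5) = -58
The minimum is at x_1 = 9, x_2 = 10.

x_1 = 9, x_2 = 10, z = -67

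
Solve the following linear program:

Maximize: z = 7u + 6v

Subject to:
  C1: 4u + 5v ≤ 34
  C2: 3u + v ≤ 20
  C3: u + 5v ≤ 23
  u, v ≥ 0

Evaluate the objective at each vertex of the feasible region:
  z(0, 0) = 0
  z(6.667, 0) = 46.67
  z(6, 2) = 54  ←
  z(3.667, 3.867) = 48.87
  z(0, 4.6) = 27.6
The maximum is at u = 6, v = 2.

u = 6, v = 2, z = 54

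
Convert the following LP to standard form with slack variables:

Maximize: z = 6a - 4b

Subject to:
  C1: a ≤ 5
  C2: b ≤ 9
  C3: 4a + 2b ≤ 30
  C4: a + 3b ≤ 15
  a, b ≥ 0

max z = 6a - 4b

s.t.
  a + s1 = 5
  b + s2 = 9
  4a + 2b + s3 = 30
  a + 3b + s4 = 15
  a, b, s1, s2, s3, s4 ≥ 0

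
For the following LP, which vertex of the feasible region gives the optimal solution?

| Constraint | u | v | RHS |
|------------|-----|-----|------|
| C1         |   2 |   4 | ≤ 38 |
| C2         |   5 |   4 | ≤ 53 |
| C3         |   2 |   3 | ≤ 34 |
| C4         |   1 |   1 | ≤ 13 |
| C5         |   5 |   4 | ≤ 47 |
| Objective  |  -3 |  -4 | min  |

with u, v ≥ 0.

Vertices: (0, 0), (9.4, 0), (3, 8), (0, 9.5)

Evaluate the objective at each vertex of the feasible region:
  z(0, 0) = 0
  z(9.4, 0) = -28.2
  z(3, 8) = -41  ←
  z(0, 9.5) = -38
The minimum is at u = 3, v = 8.

(3, 8)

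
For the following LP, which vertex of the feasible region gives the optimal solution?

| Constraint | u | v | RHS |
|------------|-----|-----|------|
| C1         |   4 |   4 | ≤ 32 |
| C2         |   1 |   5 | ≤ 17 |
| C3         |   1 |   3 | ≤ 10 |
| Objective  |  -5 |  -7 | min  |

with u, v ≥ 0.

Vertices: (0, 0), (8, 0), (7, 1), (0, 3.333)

Evaluate the objective at each vertex of the feasible region:
  z(0, 0) = 0
  z(8, 0) = -40
  z(7, 1) = -42  ←
  z(0, 3.333) = -23.33
The minimum is at u = 7, v = 1.

(7, 1)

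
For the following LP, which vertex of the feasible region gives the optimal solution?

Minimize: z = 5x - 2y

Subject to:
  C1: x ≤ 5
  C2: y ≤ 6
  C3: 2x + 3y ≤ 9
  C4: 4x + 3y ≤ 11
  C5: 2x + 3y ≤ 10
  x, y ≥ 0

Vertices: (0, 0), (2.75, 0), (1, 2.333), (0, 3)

Evaluate the objective at each vertex of the feasible region:
  z(0, 0) = 0
  z(2.75, 0) = 13.75
  z(1, 2.333) = 0.3333
  z(0, 3) = -6  ←
The minimum is at x = 0, y = 3.

(0, 3)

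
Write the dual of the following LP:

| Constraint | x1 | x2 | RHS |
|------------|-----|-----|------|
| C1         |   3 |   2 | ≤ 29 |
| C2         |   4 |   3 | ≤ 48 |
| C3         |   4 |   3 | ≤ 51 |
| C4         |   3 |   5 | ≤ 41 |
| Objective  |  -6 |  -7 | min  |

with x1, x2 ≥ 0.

Primal min cᵀx s.t. Ax ≤ b, x ≥ 0  →  Dual max −bᵀy s.t. Aᵀy ≥ −c, y ≥ 0.

Maximize: z = -29y1 - 48y2 - 51y3 - 41y4

Subject to:
  3y1 + 4y2 + 4y3 + 3y4 ≥ 6
  2y1 + 3y2 + 3y3 + 5y4 ≥ 7
  y1, y2, y3, y4 ≥ 0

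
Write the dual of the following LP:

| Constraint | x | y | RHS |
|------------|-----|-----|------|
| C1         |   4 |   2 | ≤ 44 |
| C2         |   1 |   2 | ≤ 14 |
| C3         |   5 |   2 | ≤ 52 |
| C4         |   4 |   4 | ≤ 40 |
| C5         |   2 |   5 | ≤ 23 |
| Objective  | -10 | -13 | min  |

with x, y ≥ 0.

Primal min cᵀx s.t. Ax ≤ b, x ≥ 0  →  Dual max −bᵀy s.t. Aᵀy ≥ −c, y ≥ 0.

Maximize: z = -44y1 - 14y2 - 52y3 - 40y4 - 23y5

Subject to:
  4y1 + y2 + 5y3 + 4y4 + 2y5 ≥ 10
  2y1 + 2y2 + 2y3 + 4y4 + 5y5 ≥ 13
  y1, y2, y3, y4, y5 ≥ 0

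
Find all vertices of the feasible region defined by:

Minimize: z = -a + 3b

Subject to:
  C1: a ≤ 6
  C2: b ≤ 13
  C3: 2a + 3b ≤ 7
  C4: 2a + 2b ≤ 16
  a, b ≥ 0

(0, 0), (3.5, 0), (0, 2.333)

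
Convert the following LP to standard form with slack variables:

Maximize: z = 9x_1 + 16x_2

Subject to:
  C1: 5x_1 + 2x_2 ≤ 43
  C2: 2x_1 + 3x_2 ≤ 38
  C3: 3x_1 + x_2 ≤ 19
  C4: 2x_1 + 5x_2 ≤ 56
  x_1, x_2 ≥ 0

max z = 9x_1 + 16x_2

s.t.
  5x_1 + 2x_2 + s1 = 43
  2x_1 + 3x_2 + s2 = 38
  3x_1 + x_2 + s3 = 19
  2x_1 + 5x_2 + s4 = 56
  x_1, x_2, s1, s2, s3, s4 ≥ 0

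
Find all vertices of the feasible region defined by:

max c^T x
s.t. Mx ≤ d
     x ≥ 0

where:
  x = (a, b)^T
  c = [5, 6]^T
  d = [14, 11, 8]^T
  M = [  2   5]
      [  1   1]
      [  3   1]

(0, 0), (2.667, 0), (2, 2), (0, 2.8)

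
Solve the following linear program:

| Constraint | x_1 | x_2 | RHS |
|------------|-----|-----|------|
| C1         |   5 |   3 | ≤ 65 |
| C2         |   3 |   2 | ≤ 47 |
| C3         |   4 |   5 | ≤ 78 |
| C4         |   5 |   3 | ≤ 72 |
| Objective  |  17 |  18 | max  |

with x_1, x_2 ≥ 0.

Evaluate the objective at each vertex of the feasible region:
  z(0, 0) = 0
  z(13, 0) = 221
  z(7, 10) = 299  ←
  z(0, 15.6) = 280.8
The maximum is at x_1 = 7, x_2 = 10.

x_1 = 7, x_2 = 10, z = 299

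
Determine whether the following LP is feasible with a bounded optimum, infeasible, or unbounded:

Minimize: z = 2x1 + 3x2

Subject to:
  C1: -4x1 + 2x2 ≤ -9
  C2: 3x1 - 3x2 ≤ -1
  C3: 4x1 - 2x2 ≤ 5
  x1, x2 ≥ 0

Infeasible (no feasible solution exists)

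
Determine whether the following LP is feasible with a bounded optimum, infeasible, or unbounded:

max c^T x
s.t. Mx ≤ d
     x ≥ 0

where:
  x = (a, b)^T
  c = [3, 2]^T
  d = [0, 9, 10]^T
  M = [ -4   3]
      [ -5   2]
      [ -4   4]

Unbounded (objective can increase without bound)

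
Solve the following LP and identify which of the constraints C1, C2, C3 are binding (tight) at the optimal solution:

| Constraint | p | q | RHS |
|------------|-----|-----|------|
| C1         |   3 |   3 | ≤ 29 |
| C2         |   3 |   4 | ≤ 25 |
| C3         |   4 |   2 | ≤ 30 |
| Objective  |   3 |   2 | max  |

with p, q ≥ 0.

At p = 7, q = 1, compute slack b - a·x for each constraint:
  C1: 29 − 24 = 5  (slack)
  C2: 25 − 25 = 0  (binding)
  C3: 30 − 30 = 0  (binding)

Optimal: p = 7, q = 1
Binding: C2, C3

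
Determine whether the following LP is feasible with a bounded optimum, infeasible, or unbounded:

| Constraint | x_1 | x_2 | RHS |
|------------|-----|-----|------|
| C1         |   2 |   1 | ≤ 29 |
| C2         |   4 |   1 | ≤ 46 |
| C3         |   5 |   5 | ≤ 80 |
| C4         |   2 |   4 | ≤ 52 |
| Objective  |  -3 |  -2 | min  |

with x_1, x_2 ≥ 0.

Feasible with a bounded optimal solution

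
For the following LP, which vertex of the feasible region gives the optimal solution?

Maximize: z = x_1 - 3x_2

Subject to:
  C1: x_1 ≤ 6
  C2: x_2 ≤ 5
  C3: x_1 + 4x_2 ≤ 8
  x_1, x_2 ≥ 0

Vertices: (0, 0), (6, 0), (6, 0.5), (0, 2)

Evaluate the objective at each vertex of the feasible region:
  z(0, 0) = 0
  z(6, 0) = 6  ←
  z(6, 0.5) = 4.5
  z(0, 2) = -6
The maximum is at x_1 = 6, x_2 = 0.

(6, 0)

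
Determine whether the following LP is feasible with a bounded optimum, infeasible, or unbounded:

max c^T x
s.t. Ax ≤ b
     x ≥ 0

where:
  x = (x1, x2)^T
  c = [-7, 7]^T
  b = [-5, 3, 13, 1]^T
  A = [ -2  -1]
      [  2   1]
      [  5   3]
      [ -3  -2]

Infeasible (no feasible solution exists)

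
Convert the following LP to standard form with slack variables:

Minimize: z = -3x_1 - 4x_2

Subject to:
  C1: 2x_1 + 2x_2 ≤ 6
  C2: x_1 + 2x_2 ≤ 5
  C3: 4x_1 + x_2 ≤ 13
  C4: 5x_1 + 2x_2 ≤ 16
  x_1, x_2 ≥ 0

min z = -3x_1 - 4x_2

s.t.
  2x_1 + 2x_2 + s1 = 6
  x_1 + 2x_2 + s2 = 5
  4x_1 + x_2 + s3 = 13
  5x_1 + 2x_2 + s4 = 16
  x_1, x_2, s1, s2, s3, s4 ≥ 0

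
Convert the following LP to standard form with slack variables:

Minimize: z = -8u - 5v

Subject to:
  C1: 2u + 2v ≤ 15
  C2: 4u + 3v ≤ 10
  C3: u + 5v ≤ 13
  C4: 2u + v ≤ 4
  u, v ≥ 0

min z = -8u - 5v

s.t.
  2u + 2v + s1 = 15
  4u + 3v + s2 = 10
  u + 5v + s3 = 13
  2u + v + s4 = 4
  u, v, s1, s2, s3, s4 ≥ 0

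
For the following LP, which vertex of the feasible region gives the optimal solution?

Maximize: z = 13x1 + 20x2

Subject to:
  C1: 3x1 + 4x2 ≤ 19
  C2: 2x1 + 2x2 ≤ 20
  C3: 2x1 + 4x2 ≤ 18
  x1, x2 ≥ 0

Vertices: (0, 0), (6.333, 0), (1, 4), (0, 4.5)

Evaluate the objective at each vertex of the feasible region:
  z(0, 0) = 0
  z(6.333, 0) = 82.33
  z(1, 4) = 93  ←
  z(0, 4.5) = 90
The maximum is at x1 = 1, x2 = 4.

(1, 4)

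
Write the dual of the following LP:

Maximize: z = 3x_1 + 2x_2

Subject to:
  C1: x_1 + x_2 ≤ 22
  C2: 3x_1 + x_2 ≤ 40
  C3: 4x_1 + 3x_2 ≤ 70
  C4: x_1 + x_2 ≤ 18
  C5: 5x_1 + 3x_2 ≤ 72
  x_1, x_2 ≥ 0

Primal max cᵀx s.t. Ax ≤ b, x ≥ 0  →  Dual min bᵀy s.t. Aᵀy ≥ c, y ≥ 0.

Minimize: z = 22y1 + 40y2 + 70y3 + 18y4 + 72y5

Subject to:
  y1 + 3y2 + 4y3 + y4 + 5y5 ≥ 3
  y1 + y2 + 3y3 + y4 + 3y5 ≥ 2
  y1, y2, y3, y4, y5 ≥ 0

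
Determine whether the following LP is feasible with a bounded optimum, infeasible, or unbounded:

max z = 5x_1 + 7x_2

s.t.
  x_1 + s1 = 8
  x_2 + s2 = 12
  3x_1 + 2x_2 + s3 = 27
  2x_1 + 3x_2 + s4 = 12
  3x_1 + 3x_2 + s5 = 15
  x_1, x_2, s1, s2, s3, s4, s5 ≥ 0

Feasible with a bounded optimal solution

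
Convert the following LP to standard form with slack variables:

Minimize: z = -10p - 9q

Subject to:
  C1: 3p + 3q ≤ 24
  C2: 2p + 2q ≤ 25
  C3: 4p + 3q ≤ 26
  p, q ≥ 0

min z = -10p - 9q

s.t.
  3p + 3q + s1 = 24
  2p + 2q + s2 = 25
  4p + 3q + s3 = 26
  p, q, s1, s2, s3 ≥ 0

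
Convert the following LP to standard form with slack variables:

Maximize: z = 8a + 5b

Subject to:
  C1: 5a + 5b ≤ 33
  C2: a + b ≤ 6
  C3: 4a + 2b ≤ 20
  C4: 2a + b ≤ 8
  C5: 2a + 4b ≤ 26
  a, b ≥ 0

max z = 8a + 5b

s.t.
  5a + 5b + s1 = 33
  a + b + s2 = 6
  4a + 2b + s3 = 20
  2a + b + s4 = 8
  2a + 4b + s5 = 26
  a, b, s1, s2, s3, s4, s5 ≥ 0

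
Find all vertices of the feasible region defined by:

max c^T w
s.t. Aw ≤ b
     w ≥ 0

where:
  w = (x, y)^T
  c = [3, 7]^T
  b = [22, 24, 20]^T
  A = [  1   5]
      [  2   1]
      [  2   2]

(0, 0), (10, 0), (7, 3), (0, 4.4)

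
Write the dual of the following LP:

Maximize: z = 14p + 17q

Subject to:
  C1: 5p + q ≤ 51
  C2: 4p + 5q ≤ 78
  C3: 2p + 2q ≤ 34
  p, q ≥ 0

Primal max cᵀx s.t. Ax ≤ b, x ≥ 0  →  Dual min bᵀy s.t. Aᵀy ≥ c, y ≥ 0.

Minimize: z = 51y1 + 78y2 + 34y3

Subject to:
  5y1 + 4y2 + 2y3 ≥ 14
  y1 + 5y2 + 2y3 ≥ 17
  y1, y2, y3 ≥ 0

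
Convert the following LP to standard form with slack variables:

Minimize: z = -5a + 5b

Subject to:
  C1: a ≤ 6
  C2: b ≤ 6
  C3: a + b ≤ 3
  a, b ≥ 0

min z = -5a + 5b

s.t.
  a + s1 = 6
  b + s2 = 6
  a + b + s3 = 3
  a, b, s1, s2, s3 ≥ 0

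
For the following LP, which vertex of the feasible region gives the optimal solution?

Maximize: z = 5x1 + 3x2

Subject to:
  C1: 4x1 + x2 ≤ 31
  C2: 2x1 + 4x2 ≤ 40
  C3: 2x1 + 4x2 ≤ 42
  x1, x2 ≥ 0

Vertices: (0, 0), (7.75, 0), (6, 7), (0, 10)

Evaluate the objective at each vertex of the feasible region:
  z(0, 0) = 0
  z(7.75, 0) = 38.75
  z(6, 7) = 51  ←
  z(0, 10) = 30
The maximum is at x1 = 6, x2 = 7.

(6, 7)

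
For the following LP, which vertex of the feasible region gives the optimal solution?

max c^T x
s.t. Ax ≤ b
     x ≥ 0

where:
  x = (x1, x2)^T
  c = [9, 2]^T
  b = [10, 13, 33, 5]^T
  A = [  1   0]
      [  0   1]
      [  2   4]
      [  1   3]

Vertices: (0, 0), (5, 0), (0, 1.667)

Evaluate the objective at each vertex of the feasible region:
  z(0, 0) = 0
  z(5, 0) = 45  ←
  z(0, 1.667) = 3.333
The maximum is at x1 = 5, x2 = 0.

(5, 0)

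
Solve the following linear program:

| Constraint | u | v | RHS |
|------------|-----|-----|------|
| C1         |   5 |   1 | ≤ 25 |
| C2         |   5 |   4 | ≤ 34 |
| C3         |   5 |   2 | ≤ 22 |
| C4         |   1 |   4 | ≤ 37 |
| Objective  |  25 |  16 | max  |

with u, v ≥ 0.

Evaluate the objective at each vertex of the feasible region:
  z(0, 0) = 0
  z(4.4, 0) = 110
  z(2, 6) = 146  ←
  z(0, 8.5) = 136
The maximum is at u = 2, v = 6.

u = 2, v = 6, z = 146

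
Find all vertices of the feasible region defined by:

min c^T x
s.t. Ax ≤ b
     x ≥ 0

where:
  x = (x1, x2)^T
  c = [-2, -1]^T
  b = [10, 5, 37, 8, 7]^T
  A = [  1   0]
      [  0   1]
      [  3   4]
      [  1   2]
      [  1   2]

(0, 0), (7, 0), (0, 3.5)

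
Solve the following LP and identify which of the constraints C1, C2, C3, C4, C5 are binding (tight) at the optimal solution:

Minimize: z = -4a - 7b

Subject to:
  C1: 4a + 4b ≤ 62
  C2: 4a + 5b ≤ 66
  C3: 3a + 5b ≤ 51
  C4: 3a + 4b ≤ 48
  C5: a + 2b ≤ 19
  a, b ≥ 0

At a = 7, b = 6, compute slack b - a·x for each constraint:
  C1: 62 − 52 = 10  (slack)
  C2: 66 − 58 = 8  (slack)
  C3: 51 − 51 = 0  (binding)
  C4: 48 − 45 = 3  (slack)
  C5: 19 − 19 = 0  (binding)

Optimal: a = 7, b = 6
Binding: C3, C5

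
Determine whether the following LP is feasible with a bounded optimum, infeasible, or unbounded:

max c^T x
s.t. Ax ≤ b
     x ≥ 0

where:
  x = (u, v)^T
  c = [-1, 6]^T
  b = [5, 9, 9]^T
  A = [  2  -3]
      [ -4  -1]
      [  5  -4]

Unbounded (objective can increase without bound)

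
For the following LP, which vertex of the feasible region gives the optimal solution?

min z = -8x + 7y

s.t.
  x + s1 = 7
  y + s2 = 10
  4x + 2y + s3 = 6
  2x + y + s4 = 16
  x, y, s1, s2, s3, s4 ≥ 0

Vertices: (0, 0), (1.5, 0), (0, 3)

Evaluate the objective at each vertex of the feasible region:
  z(0, 0) = 0
  z(1.5, 0) = -12  ←
  z(0, 3) = 21
The minimum is at x = 1.5, y = 0.

(1.5, 0)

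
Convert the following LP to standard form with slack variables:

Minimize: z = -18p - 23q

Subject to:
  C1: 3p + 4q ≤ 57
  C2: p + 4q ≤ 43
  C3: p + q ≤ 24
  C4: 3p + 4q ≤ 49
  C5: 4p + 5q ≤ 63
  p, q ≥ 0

min z = -18p - 23q

s.t.
  3p + 4q + s1 = 57
  p + 4q + s2 = 43
  p + q + s3 = 24
  3p + 4q + s4 = 49
  4p + 5q + s5 = 63
  p, q, s1, s2, s3, s4, s5 ≥ 0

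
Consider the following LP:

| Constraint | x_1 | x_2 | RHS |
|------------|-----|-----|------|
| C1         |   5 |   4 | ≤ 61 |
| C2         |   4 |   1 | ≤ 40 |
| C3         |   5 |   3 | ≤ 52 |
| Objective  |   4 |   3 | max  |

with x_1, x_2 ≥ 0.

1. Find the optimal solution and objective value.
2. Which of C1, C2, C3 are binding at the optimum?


1. x_1 = 5, x_2 = 9, z = 47
2. C1, C3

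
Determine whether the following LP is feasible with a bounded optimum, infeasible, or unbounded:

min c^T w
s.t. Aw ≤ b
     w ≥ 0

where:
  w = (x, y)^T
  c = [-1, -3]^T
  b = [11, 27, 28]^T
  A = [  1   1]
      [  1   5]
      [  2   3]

Feasible with a bounded optimal solution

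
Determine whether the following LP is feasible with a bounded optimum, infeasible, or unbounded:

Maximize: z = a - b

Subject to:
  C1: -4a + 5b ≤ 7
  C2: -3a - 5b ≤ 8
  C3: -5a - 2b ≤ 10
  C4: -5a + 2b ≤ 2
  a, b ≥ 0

Unbounded (objective can increase without bound)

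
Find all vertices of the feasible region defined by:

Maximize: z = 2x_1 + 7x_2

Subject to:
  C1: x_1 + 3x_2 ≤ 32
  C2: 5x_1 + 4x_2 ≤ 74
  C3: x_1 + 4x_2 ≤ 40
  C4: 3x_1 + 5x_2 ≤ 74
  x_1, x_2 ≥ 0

(0, 0), (14.8, 0), (8.545, 7.818), (8, 8), (0, 10)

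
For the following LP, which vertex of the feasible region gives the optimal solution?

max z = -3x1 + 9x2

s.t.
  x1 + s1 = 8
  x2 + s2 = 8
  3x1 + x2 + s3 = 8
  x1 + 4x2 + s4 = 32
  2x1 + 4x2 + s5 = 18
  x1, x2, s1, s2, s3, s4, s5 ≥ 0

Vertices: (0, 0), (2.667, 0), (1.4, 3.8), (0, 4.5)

Evaluate the objective at each vertex of the feasible region:
  z(0, 0) = 0
  z(2.667, 0) = -8
  z(1.4, 3.8) = 30
  z(0, 4.5) = 40.5  ←
The maximum is at x1 = 0, x2 = 4.5.

(0, 4.5)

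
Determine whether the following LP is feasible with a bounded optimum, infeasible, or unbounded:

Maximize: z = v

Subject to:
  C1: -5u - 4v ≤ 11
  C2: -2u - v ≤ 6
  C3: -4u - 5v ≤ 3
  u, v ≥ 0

Unbounded (objective can increase without bound)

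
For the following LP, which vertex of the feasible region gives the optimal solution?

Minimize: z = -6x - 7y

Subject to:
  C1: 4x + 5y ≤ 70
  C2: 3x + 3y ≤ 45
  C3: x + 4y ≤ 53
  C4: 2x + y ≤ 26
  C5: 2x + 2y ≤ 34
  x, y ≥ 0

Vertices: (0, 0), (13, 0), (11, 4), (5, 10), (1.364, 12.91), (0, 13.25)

Evaluate the objective at each vertex of the feasible region:
  z(0, 0) = 0
  z(13, 0) = -78
  z(11, 4) = -94
  z(5, 10) = -100  ←
  z(1.364, 12.91) = -98.55
  z(0, 13.25) = -92.75
The minimum is at x = 5, y = 10.

(5, 10)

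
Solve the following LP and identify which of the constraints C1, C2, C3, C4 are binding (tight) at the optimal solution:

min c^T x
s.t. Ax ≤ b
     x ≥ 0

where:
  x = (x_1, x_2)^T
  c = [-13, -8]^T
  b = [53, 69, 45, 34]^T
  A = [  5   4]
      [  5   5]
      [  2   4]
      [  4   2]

At x_1 = 5, x_2 = 7, compute slack b - a·x for each constraint:
  C1: 53 − 53 = 0  (binding)
  C2: 69 − 60 = 9  (slack)
  C3: 45 − 38 = 7  (slack)
  C4: 34 − 34 = 0  (binding)

Optimal: x_1 = 5, x_2 = 7
Binding: C1, C4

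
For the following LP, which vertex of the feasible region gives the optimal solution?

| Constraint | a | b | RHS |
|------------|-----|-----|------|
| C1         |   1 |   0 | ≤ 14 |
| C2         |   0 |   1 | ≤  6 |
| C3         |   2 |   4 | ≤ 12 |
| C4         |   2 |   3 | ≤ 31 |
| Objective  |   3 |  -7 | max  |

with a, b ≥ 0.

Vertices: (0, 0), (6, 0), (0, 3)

Evaluate the objective at each vertex of the feasible region:
  z(0, 0) = 0
  z(6, 0) = 18  ←
  z(0, 3) = -21
The maximum is at a = 6, b = 0.

(6, 0)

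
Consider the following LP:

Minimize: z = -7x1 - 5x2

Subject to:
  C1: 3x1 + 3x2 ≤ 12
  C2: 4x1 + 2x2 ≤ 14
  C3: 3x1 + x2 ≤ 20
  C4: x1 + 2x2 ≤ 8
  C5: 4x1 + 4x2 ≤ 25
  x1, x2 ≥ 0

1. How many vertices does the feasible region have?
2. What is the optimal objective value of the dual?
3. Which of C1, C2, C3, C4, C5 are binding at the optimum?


1. 4
2. -26
3. C1, C2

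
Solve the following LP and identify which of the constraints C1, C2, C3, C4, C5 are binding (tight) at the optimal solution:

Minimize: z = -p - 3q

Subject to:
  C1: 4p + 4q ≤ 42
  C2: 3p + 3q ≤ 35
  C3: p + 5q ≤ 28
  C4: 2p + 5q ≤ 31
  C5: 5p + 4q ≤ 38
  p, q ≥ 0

At p = 3, q = 5, compute slack b - a·x for each constraint:
  C1: 42 − 32 = 10  (slack)
  C2: 35 − 24 = 11  (slack)
  C3: 28 − 28 = 0  (binding)
  C4: 31 − 31 = 0  (binding)
  C5: 38 − 35 = 3  (slack)

Optimal: p = 3, q = 5
Binding: C3, C4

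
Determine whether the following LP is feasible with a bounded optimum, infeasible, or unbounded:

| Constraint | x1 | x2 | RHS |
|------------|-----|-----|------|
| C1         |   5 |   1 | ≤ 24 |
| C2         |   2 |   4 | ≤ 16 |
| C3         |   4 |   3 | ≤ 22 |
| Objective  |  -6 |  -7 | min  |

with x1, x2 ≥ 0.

Feasible with a bounded optimal solution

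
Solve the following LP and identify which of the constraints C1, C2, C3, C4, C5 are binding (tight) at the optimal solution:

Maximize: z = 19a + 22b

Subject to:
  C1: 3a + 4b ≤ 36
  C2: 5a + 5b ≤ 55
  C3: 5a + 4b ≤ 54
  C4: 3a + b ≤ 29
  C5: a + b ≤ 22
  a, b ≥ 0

At a = 8, b = 3, compute slack b - a·x for each constraint:
  C1: 36 − 36 = 0  (binding)
  C2: 55 − 55 = 0  (binding)
  C3: 54 − 52 = 2  (slack)
  C4: 29 − 27 = 2  (slack)
  C5: 22 − 11 = 11  (slack)

Optimal: a = 8, b = 3
Binding: C1, C2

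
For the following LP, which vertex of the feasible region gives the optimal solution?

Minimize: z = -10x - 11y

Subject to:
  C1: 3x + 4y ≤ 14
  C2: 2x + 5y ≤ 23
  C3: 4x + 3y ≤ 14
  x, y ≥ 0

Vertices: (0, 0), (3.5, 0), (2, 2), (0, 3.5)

Evaluate the objective at each vertex of the feasible region:
  z(0, 0) = 0
  z(3.5, 0) = -35
  z(2, 2) = -42  ←
  z(0, 3.5) = -38.5
The minimum is at x = 2, y = 2.

(2, 2)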